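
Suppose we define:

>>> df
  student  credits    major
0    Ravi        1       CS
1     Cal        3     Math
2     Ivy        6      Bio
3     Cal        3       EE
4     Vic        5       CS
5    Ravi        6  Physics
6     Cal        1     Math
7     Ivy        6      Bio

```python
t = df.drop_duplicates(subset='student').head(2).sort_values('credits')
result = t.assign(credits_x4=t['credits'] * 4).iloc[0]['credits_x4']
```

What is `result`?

drop duplicate student (keep=first):
  student  credits major
0    Ravi        1    CS
1     Cal        3  Math
2     Ivy        6   Bio
4     Vic        5    CS
take first 2 rows:
  student  credits major
0    Ravi        1    CS
1     Cal        3  Math
sort by credits:
  student  credits major
0    Ravi        1    CS
1     Cal        3  Math
add column credits_x4 = t['credits'] * 4:
  student  credits major  credits_x4
0    Ravi        1    CS           4
1     Cal        3  Math          12
So iloc[0]['credits_x4'] = 4.

4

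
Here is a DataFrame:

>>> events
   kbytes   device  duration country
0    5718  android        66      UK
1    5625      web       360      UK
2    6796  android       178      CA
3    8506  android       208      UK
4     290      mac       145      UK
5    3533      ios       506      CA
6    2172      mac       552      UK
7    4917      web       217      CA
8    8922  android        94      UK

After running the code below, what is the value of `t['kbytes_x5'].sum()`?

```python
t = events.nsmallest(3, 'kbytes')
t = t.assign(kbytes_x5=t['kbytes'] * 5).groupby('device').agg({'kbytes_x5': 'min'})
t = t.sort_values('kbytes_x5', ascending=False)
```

19115

take 3 rows with smallest kbytes:
   kbytes device  duration country
4     290    mac       145      UK
6    2172    mac       552      UK
5    3533    ios       506      CA
add column kbytes_x5 = t['kbytes'] * 5:
   kbytes device  duration country  kbytes_x5
4     290    mac       145      UK       1450
6    2172    mac       552      UK      10860
5    3533    ios       506      CA      17665
group by device, min of kbytes_x5:
        kbytes_x5
device           
ios         17665
mac          1450
sort by kbytes_x5 descending:
        kbytes_x5
device           
ios         17665
mac          1450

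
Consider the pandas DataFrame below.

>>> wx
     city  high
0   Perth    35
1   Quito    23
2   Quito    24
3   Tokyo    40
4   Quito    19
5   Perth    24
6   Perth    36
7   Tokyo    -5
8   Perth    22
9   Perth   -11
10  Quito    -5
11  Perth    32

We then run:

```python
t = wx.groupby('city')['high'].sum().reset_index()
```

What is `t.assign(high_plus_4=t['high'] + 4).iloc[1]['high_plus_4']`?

group by city, sum of high:
city
Perth    138
Quito     61
Tokyo     35
Name: high, dtype: int64
reset_index():
    city  high
0  Perth   138
1  Quito    61
2  Tokyo    35
add column high_plus_4 = t['high'] + 4:
    city  high  high_plus_4
0  Perth   138          142
1  Quito    61           65
2  Tokyo    35           39
Finally, value at position 1, column 'high_plus_4' = 65.

65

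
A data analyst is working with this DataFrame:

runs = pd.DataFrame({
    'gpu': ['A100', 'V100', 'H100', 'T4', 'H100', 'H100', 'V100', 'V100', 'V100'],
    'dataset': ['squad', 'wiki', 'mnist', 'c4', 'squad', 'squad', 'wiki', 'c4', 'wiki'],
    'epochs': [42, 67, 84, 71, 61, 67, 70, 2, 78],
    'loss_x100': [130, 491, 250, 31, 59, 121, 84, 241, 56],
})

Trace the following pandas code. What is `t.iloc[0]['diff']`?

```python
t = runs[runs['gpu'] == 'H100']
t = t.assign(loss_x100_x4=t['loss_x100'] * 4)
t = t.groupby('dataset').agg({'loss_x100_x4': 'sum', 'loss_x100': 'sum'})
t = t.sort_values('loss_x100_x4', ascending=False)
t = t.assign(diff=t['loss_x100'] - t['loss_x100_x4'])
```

-750

filter rows where gpu == 'H100':
    gpu dataset  epochs  loss_x100
2  H100   mnist      84        250
4  H100   squad      61         59
5  H100   squad      67        121
add column loss_x100_x4 = t['loss_x100'] * 4:
    gpu dataset  epochs  loss_x100  loss_x100_x4
2  H100   mnist      84        250          1000
4  H100   squad      61         59           236
5  H100   squad      67        121           484
group by dataset: sum(loss_x100_x4), sum(loss_x100):
         loss_x100_x4  loss_x100
dataset                         
mnist            1000        250
squad             720        180
sort by loss_x100_x4 descending:
         loss_x100_x4  loss_x100
dataset                         
mnist            1000        250
squad             720        180
add column diff = t['loss_x100'] - t['loss_x100_x4']:
         loss_x100_x4  loss_x100  diff
dataset                               
mnist            1000        250  -750
squad             720        180  -540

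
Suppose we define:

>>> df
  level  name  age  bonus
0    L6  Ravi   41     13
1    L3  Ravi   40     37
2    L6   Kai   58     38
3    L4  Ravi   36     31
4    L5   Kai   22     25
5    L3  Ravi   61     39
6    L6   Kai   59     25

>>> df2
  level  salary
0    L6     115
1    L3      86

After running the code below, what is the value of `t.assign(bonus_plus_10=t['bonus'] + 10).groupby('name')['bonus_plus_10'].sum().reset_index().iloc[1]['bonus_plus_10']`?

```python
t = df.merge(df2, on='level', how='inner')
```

merge on 'level' (how='inner') → 5 rows:
  level  name  age  bonus  salary
0    L6  Ravi   41     13     115
1    L3  Ravi   40     37      86
2    L6   Kai   58     38     115
3    L3  Ravi   61     39      86
4    L6   Kai   59     25     115
add column bonus_plus_10 = t['bonus'] + 10:
  level  name  age  bonus  salary  bonus_plus_10
0    L6  Ravi   41     13     115             23
1    L3  Ravi   40     37      86             47
2    L6   Kai   58     38     115             48
3    L3  Ravi   61     39      86             49
4    L6   Kai   59     25     115             35
group by name, sum of bonus_plus_10:
name
Kai      83
Ravi    119
Name: bonus_plus_10, dtype: int64
reset_index():
   name  bonus_plus_10
0   Kai             83
1  Ravi            119
Finally, value at position 1, column 'bonus_plus_10' = 119.

119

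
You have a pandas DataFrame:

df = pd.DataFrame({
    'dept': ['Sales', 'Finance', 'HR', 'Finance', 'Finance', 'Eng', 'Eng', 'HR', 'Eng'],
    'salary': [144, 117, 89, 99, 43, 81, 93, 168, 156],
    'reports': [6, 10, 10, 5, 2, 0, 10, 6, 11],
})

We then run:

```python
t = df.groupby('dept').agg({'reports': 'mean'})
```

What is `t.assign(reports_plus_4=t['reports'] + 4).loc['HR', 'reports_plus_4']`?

group by dept, mean of reports:
          reports
dept             
Eng      7.000000
Finance  5.666667
HR       8.000000
Sales    6.000000
add column reports_plus_4 = t['reports'] + 4:
          reports  reports_plus_4
dept                             
Eng      7.000000       11.000000
Finance  5.666667        9.666667
HR       8.000000       12.000000
Sales    6.000000       10.000000
Reading off the value at row 'HR', column 'reports_plus_4', we get 12.0.

12.0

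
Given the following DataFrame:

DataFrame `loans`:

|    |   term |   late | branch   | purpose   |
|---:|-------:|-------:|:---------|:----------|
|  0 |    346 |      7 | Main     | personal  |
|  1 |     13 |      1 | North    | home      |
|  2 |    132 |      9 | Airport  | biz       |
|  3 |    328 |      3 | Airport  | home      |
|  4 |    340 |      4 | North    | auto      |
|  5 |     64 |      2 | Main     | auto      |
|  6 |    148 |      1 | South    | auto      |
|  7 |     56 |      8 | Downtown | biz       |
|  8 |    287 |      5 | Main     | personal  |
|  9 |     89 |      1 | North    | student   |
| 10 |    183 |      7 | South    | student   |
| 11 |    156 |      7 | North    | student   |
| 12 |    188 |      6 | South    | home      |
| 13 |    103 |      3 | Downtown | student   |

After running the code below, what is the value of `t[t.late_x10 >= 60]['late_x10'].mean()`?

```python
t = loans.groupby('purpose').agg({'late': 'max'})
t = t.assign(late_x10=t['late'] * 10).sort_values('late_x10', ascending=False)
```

72.5

group by purpose, max of late:
          late
purpose       
auto         4
biz          9
home         6
personal     7
student      7
add column late_x10 = t['late'] * 10:
          late  late_x10
purpose                 
auto         4        40
biz          9        90
home         6        60
personal     7        70
student      7        70
sort by late_x10 descending:
          late  late_x10
purpose                 
biz          9        90
personal     7        70
student      7        70
home         6        60
auto         4        40
filter rows where late_x10 >= 60:
          late  late_x10
purpose                 
biz          9        90
personal     7        70
student      7        70
home         6        60
Then the mean of column 'late_x10': 72.5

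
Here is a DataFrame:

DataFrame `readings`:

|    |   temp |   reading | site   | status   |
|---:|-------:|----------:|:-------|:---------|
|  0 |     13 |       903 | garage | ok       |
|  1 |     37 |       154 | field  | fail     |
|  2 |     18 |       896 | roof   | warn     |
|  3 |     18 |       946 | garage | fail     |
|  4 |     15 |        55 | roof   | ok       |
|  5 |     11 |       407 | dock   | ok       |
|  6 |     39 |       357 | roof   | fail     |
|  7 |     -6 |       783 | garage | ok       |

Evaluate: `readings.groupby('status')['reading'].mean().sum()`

1918.66666667

group by status, mean of reading:
status
fail    485.666667
ok      537.000000
warn    896.000000
Name: reading, dtype: float64
Reading off the sum of the resulting series, we get 1918.66666667.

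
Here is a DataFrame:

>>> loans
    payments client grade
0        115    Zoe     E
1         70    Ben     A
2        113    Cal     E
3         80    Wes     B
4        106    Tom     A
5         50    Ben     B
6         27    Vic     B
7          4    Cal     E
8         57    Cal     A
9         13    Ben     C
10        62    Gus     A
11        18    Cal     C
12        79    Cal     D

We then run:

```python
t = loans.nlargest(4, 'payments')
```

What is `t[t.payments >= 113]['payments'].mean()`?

114.0

take 4 rows with largest payments:
   payments client grade
0       115    Zoe     E
2       113    Cal     E
4       106    Tom     A
3        80    Wes     B
filter rows where payments >= 113:
   payments client grade
0       115    Zoe     E
2       113    Cal     E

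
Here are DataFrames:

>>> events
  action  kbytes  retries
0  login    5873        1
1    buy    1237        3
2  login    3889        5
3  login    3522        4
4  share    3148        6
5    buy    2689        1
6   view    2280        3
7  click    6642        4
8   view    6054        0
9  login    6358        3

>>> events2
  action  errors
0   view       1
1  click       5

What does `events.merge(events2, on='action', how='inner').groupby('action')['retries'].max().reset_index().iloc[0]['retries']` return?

merge on 'action' (how='inner') → 3 rows:
  action  kbytes  retries  errors
0   view    2280        3       1
1  click    6642        4       5
2   view    6054        0       1
group by action, max of retries:
action
click    4
view     3
Name: retries, dtype: int64
reset_index():
  action  retries
0  click        4
1   view        3
Finally, value at position 0, column 'retries' = 4.

4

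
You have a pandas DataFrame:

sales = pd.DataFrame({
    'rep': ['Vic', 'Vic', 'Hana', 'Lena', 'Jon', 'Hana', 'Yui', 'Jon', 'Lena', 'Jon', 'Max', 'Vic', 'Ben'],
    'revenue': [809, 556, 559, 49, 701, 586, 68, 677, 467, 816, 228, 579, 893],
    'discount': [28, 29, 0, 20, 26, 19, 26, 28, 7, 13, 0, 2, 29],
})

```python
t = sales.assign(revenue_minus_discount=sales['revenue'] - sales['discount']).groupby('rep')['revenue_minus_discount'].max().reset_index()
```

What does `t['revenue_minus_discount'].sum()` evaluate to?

3745

add column revenue_minus_discount = sales['revenue'] - sales['discount']:
     rep  revenue  discount  revenue_minus_discount
0    Vic      809        28                     781
1    Vic      556        29                     527
2   Hana      559         0                     559
3   Lena       49        20                      29
4    Jon      701        26                     675
5   Hana      586        19                     567
6    Yui       68        26                      42
7    Jon      677        28                     649
8   Lena      467         7                     460
9    Jon      816        13                     803
10   Max      228         0                     228
11   Vic      579         2                     577
12   Ben      893        29                     864
group by rep, max of revenue_minus_discount:
rep
Ben     864
Hana    567
Jon     803
Lena    460
Max     228
Vic     781
Yui      42
Name: revenue_minus_discount, dtype: int64
reset_index():
    rep  revenue_minus_discount
0   Ben                     864
1  Hana                     567
2   Jon                     803
3  Lena                     460
4   Max                     228
5   Vic                     781
6   Yui                      42
So sum() = 3745.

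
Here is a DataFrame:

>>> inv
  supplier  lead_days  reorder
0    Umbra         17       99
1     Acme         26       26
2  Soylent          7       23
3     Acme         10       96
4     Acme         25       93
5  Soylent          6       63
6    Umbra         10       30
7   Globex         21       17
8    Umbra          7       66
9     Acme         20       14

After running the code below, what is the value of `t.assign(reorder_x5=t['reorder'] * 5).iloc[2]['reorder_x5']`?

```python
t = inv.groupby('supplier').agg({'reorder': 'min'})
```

group by supplier, min of reorder:
          reorder
supplier         
Acme           14
Globex         17
Soylent        23
Umbra          30
add column reorder_x5 = t['reorder'] * 5:
          reorder  reorder_x5
supplier                     
Acme           14          70
Globex         17          85
Soylent        23         115
Umbra          30         150
Then the value at position 2, column 'reorder_x5': 115

115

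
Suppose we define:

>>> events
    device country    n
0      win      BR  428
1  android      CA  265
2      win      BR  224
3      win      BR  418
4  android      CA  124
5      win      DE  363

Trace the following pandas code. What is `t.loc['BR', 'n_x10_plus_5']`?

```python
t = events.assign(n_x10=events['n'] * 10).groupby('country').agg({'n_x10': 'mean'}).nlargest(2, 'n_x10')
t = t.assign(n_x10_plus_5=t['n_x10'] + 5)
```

3571.66666667

add column n_x10 = events['n'] * 10:
    device country    n  n_x10
0      win      BR  428   4280
1  android      CA  265   2650
2      win      BR  224   2240
3      win      BR  418   4180
4  android      CA  124   1240
5      win      DE  363   3630
group by country, mean of n_x10:
               n_x10
country             
BR       3566.666667
CA       1945.000000
DE       3630.000000
take 2 rows with largest n_x10:
               n_x10
country             
DE       3630.000000
BR       3566.666667
add column n_x10_plus_5 = t['n_x10'] + 5:
               n_x10  n_x10_plus_5
country                           
DE       3630.000000   3635.000000
BR       3566.666667   3571.666667
The value at row 'BR', column 'n_x10_plus_5' is 3571.66666667.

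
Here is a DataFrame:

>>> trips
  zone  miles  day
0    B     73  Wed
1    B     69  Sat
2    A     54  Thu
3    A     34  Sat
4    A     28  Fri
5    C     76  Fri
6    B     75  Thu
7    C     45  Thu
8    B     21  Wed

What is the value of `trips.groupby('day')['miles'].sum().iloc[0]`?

group by day, sum of miles:
day
Fri    104
Sat    103
Thu    174
Wed     94
Name: miles, dtype: int64

104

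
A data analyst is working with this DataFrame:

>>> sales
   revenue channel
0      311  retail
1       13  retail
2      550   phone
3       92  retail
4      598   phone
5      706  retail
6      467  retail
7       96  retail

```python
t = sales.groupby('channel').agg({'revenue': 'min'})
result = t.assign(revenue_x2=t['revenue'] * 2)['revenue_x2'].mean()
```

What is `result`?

group by channel, min of revenue:
         revenue
channel         
phone        550
retail        13
add column revenue_x2 = t['revenue'] * 2:
         revenue  revenue_x2
channel                     
phone        550        1100
retail        13          26
Finally, mean of column 'revenue_x2' = 563.0.

563.0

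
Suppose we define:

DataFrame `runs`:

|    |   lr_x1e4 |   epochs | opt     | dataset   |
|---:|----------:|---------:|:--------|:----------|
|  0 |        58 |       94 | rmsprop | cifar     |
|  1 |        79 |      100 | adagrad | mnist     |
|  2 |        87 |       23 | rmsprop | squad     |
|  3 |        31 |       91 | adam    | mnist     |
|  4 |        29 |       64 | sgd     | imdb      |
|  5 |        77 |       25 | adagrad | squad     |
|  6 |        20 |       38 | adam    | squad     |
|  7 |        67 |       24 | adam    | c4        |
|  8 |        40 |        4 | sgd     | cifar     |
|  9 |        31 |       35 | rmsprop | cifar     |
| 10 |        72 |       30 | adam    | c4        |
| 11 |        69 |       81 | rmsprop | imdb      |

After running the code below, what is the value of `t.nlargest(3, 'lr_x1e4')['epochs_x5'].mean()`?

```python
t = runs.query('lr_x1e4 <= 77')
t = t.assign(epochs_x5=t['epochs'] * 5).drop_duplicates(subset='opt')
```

filter rows where lr_x1e4 <= 77:
    lr_x1e4  epochs      opt dataset
0        58      94  rmsprop   cifar
3        31      91     adam   mnist
4        29      64      sgd    imdb
5        77      25  adagrad   squad
6        20      38     adam   squad
7        67      24     adam      c4
8        40       4      sgd   cifar
9        31      35  rmsprop   cifar
10       72      30     adam      c4
11       69      81  rmsprop    imdb
add column epochs_x5 = t['epochs'] * 5:
    lr_x1e4  epochs      opt dataset  epochs_x5
0        58      94  rmsprop   cifar        470
3        31      91     adam   mnist        455
4        29      64      sgd    imdb        320
5        77      25  adagrad   squad        125
6        20      38     adam   squad        190
7        67      24     adam      c4        120
8        40       4      sgd   cifar         20
9        31      35  rmsprop   cifar        175
10       72      30     adam      c4        150
11       69      81  rmsprop    imdb        405
drop duplicate opt (keep=first):
   lr_x1e4  epochs      opt dataset  epochs_x5
0       58      94  rmsprop   cifar        470
3       31      91     adam   mnist        455
4       29      64      sgd    imdb        320
5       77      25  adagrad   squad        125
take 3 rows with largest lr_x1e4:
   lr_x1e4  epochs      opt dataset  epochs_x5
5       77      25  adagrad   squad        125
0       58      94  rmsprop   cifar        470
3       31      91     adam   mnist        455
mean of column 'epochs_x5' → 350.0

350.0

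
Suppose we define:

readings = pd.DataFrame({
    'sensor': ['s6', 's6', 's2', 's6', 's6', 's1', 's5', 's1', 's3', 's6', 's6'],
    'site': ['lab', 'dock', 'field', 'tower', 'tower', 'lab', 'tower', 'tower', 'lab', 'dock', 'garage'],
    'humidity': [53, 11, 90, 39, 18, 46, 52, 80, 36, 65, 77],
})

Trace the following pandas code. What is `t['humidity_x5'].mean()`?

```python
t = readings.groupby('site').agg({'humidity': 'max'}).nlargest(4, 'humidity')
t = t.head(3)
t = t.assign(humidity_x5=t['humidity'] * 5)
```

411.666666667

group by site, max of humidity:
        humidity
site            
dock          65
field         90
garage        77
lab           53
tower         80
take 4 rows with largest humidity:
        humidity
site            
field         90
tower         80
garage        77
dock          65
take first 3 rows:
        humidity
site            
field         90
tower         80
garage        77
add column humidity_x5 = t['humidity'] * 5:
        humidity  humidity_x5
site                         
field         90          450
tower         80          400
garage        77          385
So mean() = 411.666666667.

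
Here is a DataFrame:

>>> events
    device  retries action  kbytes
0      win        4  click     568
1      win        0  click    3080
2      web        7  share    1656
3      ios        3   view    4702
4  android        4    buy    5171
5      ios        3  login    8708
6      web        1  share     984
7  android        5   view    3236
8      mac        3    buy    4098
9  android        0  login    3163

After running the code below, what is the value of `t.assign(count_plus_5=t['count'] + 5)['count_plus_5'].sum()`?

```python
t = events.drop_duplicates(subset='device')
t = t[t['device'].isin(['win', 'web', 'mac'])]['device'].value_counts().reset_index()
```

18

drop duplicate device (keep=first):
    device  retries action  kbytes
0      win        4  click     568
2      web        7  share    1656
3      ios        3   view    4702
4  android        4    buy    5171
8      mac        3    buy    4098
filter rows where device in ['win', 'web', 'mac']:
  device  retries action  kbytes
0    win        4  click     568
2    web        7  share    1656
8    mac        3    buy    4098
value_counts of device:
device
win    1
web    1
mac    1
Name: count, dtype: int64
reset_index():
  device  count
0    win      1
1    web      1
2    mac      1
add column count_plus_5 = t['count'] + 5:
  device  count  count_plus_5
0    win      1             6
1    web      1             6
2    mac      1             6
Reading off the sum of column 'count_plus_5', we get 18.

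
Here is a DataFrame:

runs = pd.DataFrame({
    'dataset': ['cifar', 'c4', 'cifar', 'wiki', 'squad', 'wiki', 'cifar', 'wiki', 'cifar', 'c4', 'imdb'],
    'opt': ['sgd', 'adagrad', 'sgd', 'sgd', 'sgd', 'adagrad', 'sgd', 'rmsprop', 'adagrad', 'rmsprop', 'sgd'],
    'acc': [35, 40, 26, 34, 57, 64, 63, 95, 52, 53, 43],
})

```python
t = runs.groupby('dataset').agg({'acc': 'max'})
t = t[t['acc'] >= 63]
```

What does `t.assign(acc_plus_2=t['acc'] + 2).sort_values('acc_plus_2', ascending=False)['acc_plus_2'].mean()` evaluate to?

group by dataset, max of acc:
         acc
dataset     
c4        53
cifar     63
imdb      43
squad     57
wiki      95
filter rows where acc >= 63:
         acc
dataset     
cifar     63
wiki      95
add column acc_plus_2 = t['acc'] + 2:
         acc  acc_plus_2
dataset                 
cifar     63          65
wiki      95          97
sort by acc_plus_2 descending:
         acc  acc_plus_2
dataset                 
wiki      95          97
cifar     63          65
Hence 81.0.

81.0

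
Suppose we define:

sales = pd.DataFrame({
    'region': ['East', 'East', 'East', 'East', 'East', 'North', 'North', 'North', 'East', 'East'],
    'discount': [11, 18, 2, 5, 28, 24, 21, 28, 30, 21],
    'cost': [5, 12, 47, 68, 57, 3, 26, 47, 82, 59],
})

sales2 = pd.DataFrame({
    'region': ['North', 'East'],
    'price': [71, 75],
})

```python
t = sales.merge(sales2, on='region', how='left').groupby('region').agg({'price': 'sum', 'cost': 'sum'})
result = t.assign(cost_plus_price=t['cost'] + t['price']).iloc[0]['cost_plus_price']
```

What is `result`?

merge on 'region' (how='left') → 10 rows:
  region  discount  cost  price
0   East        11     5     75
1   East        18    12     75
2   East         2    47     75
3   East         5    68     75
4   East        28    57     75
5  North        24     3     71
6  North        21    26     71
7  North        28    47     71
8   East        30    82     75
9   East        21    59     75
group by region: sum(price), sum(cost):
        price  cost
region             
East      525   330
North     213    76
add column cost_plus_price = t['cost'] + t['price']:
        price  cost  cost_plus_price
region                              
East      525   330              855
North     213    76              289
Then the value at position 0, column 'cost_plus_price': 855

855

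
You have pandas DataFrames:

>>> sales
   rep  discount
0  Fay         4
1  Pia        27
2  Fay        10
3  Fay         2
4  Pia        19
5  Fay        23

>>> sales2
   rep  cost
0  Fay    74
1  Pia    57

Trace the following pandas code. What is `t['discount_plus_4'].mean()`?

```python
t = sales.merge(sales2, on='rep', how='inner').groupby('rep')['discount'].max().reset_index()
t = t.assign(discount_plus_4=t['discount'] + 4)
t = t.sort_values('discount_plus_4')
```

29.0

merge on 'rep' (how='inner') → 6 rows:
   rep  discount  cost
0  Fay         4    74
1  Pia        27    57
2  Fay        10    74
3  Fay         2    74
4  Pia        19    57
5  Fay        23    74
group by rep, max of discount:
rep
Fay    23
Pia    27
Name: discount, dtype: int64
reset_index():
   rep  discount
0  Fay        23
1  Pia        27
add column discount_plus_4 = t['discount'] + 4:
   rep  discount  discount_plus_4
0  Fay        23               27
1  Pia        27               31
sort by discount_plus_4:
   rep  discount  discount_plus_4
0  Fay        23               27
1  Pia        27               31
Then the mean of column 'discount_plus_4': 29.0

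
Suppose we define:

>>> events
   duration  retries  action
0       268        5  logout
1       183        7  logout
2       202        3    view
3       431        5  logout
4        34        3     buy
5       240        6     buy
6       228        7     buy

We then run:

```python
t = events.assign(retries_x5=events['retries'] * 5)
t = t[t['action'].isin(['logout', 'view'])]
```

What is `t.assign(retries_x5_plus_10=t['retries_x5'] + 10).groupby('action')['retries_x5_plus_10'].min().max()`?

35

add column retries_x5 = events['retries'] * 5:
   duration  retries  action  retries_x5
0       268        5  logout          25
1       183        7  logout          35
2       202        3    view          15
3       431        5  logout          25
4        34        3     buy          15
5       240        6     buy          30
6       228        7     buy          35
filter rows where action in ['logout', 'view']:
   duration  retries  action  retries_x5
0       268        5  logout          25
1       183        7  logout          35
2       202        3    view          15
3       431        5  logout          25
add column retries_x5_plus_10 = t['retries_x5'] + 10:
   duration  retries  action  retries_x5  retries_x5_plus_10
0       268        5  logout          25                  35
1       183        7  logout          35                  45
2       202        3    view          15                  25
3       431        5  logout          25                  35
group by action, min of retries_x5_plus_10:
action
logout    35
view      25
Name: retries_x5_plus_10, dtype: int64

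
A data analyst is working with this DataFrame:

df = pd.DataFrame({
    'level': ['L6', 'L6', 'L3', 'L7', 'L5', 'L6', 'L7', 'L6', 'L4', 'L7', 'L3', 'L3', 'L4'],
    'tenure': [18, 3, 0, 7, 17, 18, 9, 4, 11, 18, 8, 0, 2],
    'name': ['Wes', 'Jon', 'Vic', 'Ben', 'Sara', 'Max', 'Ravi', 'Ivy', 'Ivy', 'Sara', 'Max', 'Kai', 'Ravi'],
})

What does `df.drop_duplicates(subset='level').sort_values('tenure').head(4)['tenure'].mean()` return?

8.75

drop duplicate level (keep=first):
  level  tenure  name
0    L6      18   Wes
2    L3       0   Vic
3    L7       7   Ben
4    L5      17  Sara
8    L4      11   Ivy
sort by tenure:
  level  tenure  name
2    L3       0   Vic
3    L7       7   Ben
8    L4      11   Ivy
4    L5      17  Sara
0    L6      18   Wes
take first 4 rows:
  level  tenure  name
2    L3       0   Vic
3    L7       7   Ben
8    L4      11   Ivy
4    L5      17  Sara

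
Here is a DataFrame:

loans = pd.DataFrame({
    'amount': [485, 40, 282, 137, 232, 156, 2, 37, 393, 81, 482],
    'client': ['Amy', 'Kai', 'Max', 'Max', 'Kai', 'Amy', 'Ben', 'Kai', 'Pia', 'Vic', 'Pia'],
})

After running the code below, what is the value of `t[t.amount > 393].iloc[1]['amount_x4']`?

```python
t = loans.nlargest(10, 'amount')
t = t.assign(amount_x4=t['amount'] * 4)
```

1928

take 10 rows with largest amount:
    amount client
0      485    Amy
10     482    Pia
8      393    Pia
2      282    Max
4      232    Kai
5      156    Amy
3      137    Max
9       81    Vic
1       40    Kai
7       37    Kai
add column amount_x4 = t['amount'] * 4:
    amount client  amount_x4
0      485    Amy       1940
10     482    Pia       1928
8      393    Pia       1572
2      282    Max       1128
4      232    Kai        928
5      156    Amy        624
3      137    Max        548
9       81    Vic        324
1       40    Kai        160
7       37    Kai        148
filter rows where amount > 393:
    amount client  amount_x4
0      485    Amy       1940
10     482    Pia       1928
Then the value at position 1, column 'amount_x4': 1928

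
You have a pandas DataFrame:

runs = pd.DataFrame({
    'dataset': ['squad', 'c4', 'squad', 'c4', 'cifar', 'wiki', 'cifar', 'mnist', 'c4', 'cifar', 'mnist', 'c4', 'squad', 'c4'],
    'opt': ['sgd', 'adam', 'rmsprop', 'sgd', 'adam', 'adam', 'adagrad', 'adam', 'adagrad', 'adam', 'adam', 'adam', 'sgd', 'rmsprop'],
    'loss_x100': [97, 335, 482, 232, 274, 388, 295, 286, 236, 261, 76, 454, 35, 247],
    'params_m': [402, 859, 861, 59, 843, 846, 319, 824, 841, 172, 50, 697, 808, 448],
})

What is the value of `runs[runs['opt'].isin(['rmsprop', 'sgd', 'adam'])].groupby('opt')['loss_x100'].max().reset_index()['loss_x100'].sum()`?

1168

filter rows where opt in ['rmsprop', 'sgd', 'adam']:
   dataset      opt  loss_x100  params_m
0    squad      sgd         97       402
1       c4     adam        335       859
2    squad  rmsprop        482       861
3       c4      sgd        232        59
4    cifar     adam        274       843
5     wiki     adam        388       846
7    mnist     adam        286       824
9    cifar     adam        261       172
10   mnist     adam         76        50
11      c4     adam        454       697
12   squad      sgd         35       808
13      c4  rmsprop        247       448
group by opt, max of loss_x100:
opt
adam       454
rmsprop    482
sgd        232
Name: loss_x100, dtype: int64
reset_index():
       opt  loss_x100
0     adam        454
1  rmsprop        482
2      sgd        232
The sum of column 'loss_x100' is 1168.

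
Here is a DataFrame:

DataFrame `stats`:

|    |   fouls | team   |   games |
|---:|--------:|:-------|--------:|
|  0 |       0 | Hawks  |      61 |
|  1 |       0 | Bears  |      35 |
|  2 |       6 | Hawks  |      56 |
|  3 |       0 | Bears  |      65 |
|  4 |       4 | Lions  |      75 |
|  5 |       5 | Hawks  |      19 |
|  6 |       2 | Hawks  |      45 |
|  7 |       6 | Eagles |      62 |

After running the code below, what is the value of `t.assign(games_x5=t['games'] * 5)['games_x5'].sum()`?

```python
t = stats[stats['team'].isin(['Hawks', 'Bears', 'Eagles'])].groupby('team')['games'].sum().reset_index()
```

filter rows where team in ['Hawks', 'Bears', 'Eagles']:
   fouls    team  games
0      0   Hawks     61
1      0   Bears     35
2      6   Hawks     56
3      0   Bears     65
5      5   Hawks     19
6      2   Hawks     45
7      6  Eagles     62
group by team, sum of games:
team
Bears     100
Eagles     62
Hawks     181
Name: games, dtype: int64
reset_index():
     team  games
0   Bears    100
1  Eagles     62
2   Hawks    181
add column games_x5 = t['games'] * 5:
     team  games  games_x5
0   Bears    100       500
1  Eagles     62       310
2   Hawks    181       905
Hence 1715.

1715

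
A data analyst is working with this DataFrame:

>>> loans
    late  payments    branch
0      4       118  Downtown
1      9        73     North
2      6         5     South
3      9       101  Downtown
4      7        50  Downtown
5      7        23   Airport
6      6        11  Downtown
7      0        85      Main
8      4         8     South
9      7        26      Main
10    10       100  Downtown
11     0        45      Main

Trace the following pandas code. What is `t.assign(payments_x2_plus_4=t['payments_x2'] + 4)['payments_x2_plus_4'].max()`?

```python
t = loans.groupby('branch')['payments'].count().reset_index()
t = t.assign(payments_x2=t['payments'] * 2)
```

group by branch, count of payments:
branch
Airport     1
Downtown    5
Main        3
North       1
South       2
Name: payments, dtype: int64
reset_index():
     branch  payments
0   Airport         1
1  Downtown         5
2      Main         3
3     North         1
4     South         2
add column payments_x2 = t['payments'] * 2:
     branch  payments  payments_x2
0   Airport         1            2
1  Downtown         5           10
2      Main         3            6
3     North         1            2
4     South         2            4
add column payments_x2_plus_4 = t['payments_x2'] + 4:
     branch  payments  payments_x2  payments_x2_plus_4
0   Airport         1            2                   6
1  Downtown         5           10                  14
2      Main         3            6                  10
3     North         1            2                   6
4     South         2            4                   8
Then the max of column 'payments_x2_plus_4': 14

14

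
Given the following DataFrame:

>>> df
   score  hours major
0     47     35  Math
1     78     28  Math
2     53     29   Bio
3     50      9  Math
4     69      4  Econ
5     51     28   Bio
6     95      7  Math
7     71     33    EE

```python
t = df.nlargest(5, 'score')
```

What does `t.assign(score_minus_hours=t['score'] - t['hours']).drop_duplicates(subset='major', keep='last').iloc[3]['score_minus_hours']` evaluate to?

take 5 rows with largest score:
   score  hours major
6     95      7  Math
1     78     28  Math
7     71     33    EE
4     69      4  Econ
2     53     29   Bio
add column score_minus_hours = t['score'] - t['hours']:
   score  hours major  score_minus_hours
6     95      7  Math                 88
1     78     28  Math                 50
7     71     33    EE                 38
4     69      4  Econ                 65
2     53     29   Bio                 24
drop duplicate major (keep=last):
   score  hours major  score_minus_hours
1     78     28  Math                 50
7     71     33    EE                 38
4     69      4  Econ                 65
2     53     29   Bio                 24
The value at position 3, column 'score_minus_hours' is 24.

24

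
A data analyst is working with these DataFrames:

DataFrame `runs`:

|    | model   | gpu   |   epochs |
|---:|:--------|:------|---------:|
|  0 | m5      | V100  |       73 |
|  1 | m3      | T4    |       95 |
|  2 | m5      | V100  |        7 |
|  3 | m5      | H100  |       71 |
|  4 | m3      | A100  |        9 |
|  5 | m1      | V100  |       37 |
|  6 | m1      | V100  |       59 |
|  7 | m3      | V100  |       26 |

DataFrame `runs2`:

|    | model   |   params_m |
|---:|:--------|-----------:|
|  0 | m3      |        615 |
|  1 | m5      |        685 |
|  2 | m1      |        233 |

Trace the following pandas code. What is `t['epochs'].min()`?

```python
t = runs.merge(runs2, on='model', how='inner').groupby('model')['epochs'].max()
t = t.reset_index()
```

merge on 'model' (how='inner') → 8 rows:
  model   gpu  epochs  params_m
0    m5  V100      73       685
1    m3    T4      95       615
2    m5  V100       7       685
3    m5  H100      71       685
4    m3  A100       9       615
5    m1  V100      37       233
6    m1  V100      59       233
7    m3  V100      26       615
group by model, max of epochs:
model
m1    59
m3    95
m5    73
Name: epochs, dtype: int64
reset_index():
  model  epochs
0    m1      59
1    m3      95
2    m5      73

59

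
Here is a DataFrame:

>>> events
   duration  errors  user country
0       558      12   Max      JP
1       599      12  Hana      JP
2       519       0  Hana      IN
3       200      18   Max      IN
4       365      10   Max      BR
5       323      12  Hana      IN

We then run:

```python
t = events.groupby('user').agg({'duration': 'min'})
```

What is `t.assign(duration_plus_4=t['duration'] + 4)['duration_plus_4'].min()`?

204

group by user, min of duration:
      duration
user          
Hana       323
Max        200
add column duration_plus_4 = t['duration'] + 4:
      duration  duration_plus_4
user                           
Hana       323              327
Max        200              204
So min() = 204.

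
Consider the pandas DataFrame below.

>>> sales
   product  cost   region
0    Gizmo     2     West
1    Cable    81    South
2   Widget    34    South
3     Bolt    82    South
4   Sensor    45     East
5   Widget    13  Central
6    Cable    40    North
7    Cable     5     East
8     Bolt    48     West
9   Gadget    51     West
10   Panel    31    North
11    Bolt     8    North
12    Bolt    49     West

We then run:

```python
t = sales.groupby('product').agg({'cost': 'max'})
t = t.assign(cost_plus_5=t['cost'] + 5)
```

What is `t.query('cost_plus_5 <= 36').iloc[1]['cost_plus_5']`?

group by product, max of cost:
         cost
product      
Bolt       82
Cable      81
Gadget     51
Gizmo       2
Panel      31
Sensor     45
Widget     34
add column cost_plus_5 = t['cost'] + 5:
         cost  cost_plus_5
product                   
Bolt       82           87
Cable      81           86
Gadget     51           56
Gizmo       2            7
Panel      31           36
Sensor     45           50
Widget     34           39
filter rows where cost_plus_5 <= 36:
         cost  cost_plus_5
product                   
Gizmo       2            7
Panel      31           36

36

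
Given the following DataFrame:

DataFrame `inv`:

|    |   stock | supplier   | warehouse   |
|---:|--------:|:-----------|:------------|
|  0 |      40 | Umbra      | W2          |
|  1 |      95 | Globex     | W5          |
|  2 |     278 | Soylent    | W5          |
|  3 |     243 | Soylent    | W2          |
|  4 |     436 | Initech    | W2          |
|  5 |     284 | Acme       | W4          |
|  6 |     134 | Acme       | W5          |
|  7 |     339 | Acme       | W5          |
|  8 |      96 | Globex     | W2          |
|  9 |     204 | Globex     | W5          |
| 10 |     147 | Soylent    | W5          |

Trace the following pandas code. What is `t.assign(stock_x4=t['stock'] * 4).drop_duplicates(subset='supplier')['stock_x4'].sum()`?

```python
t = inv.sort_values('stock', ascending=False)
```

5188

sort by stock descending:
    stock supplier warehouse
4     436  Initech        W2
7     339     Acme        W5
5     284     Acme        W4
2     278  Soylent        W5
3     243  Soylent        W2
9     204   Globex        W5
10    147  Soylent        W5
6     134     Acme        W5
8      96   Globex        W2
1      95   Globex        W5
0      40    Umbra        W2
add column stock_x4 = t['stock'] * 4:
    stock supplier warehouse  stock_x4
4     436  Initech        W2      1744
7     339     Acme        W5      1356
5     284     Acme        W4      1136
2     278  Soylent        W5      1112
3     243  Soylent        W2       972
9     204   Globex        W5       816
10    147  Soylent        W5       588
6     134     Acme        W5       536
8      96   Globex        W2       384
1      95   Globex        W5       380
0      40    Umbra        W2       160
drop duplicate supplier (keep=first):
   stock supplier warehouse  stock_x4
4    436  Initech        W2      1744
7    339     Acme        W5      1356
2    278  Soylent        W5      1112
9    204   Globex        W5       816
0     40    Umbra        W2       160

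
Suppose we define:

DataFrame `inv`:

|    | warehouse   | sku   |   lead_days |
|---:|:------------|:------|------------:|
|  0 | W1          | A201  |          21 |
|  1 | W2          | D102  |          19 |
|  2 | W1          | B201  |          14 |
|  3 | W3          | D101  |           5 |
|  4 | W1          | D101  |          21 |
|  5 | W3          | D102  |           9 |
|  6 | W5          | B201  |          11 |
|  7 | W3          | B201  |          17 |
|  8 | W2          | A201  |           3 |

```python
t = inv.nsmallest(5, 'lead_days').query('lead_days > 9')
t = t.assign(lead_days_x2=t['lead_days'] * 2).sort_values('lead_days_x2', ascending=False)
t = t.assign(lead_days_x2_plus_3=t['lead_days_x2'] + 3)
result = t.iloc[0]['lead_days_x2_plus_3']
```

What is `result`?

take 5 rows with smallest lead_days:
  warehouse   sku  lead_days
8        W2  A201          3
3        W3  D101          5
5        W3  D102          9
6        W5  B201         11
2        W1  B201         14
filter rows where lead_days > 9:
  warehouse   sku  lead_days
6        W5  B201         11
2        W1  B201         14
add column lead_days_x2 = t['lead_days'] * 2:
  warehouse   sku  lead_days  lead_days_x2
6        W5  B201         11            22
2        W1  B201         14            28
sort by lead_days_x2 descending:
  warehouse   sku  lead_days  lead_days_x2
2        W1  B201         14            28
6        W5  B201         11            22
add column lead_days_x2_plus_3 = t['lead_days_x2'] + 3:
  warehouse   sku  lead_days  lead_days_x2  lead_days_x2_plus_3
2        W1  B201         14            28                   31
6        W5  B201         11            22                   25
Finally, value at position 0, column 'lead_days_x2_plus_3' = 31.

31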